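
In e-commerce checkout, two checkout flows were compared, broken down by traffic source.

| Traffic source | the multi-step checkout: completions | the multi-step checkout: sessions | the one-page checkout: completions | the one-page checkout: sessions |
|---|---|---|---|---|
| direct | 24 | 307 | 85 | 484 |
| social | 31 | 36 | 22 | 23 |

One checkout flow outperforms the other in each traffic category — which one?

Direct: the multi-step checkout 24/307 = 7.8%, the one-page checkout 85/484 = 17.6% → the one-page checkout
Social: the multi-step checkout 31/36 = 86.1%, the one-page checkout 22/23 = 95.7% → the one-page checkout
The one-page checkout has the higher rate in both groups.

the one-page checkout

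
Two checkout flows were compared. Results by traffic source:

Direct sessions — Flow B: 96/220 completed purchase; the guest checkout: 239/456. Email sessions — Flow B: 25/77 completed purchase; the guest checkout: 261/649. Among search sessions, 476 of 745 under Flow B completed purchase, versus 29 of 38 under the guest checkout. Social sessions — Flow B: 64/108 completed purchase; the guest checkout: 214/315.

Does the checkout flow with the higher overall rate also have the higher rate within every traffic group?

No

Direct: Flow B 96/220 = 43.6%, the guest checkout 239/456 = 52.4% → the guest checkout
Email: Flow B 25/77 = 32.5%, the guest checkout 261/649 = 40.2% → the guest checkout
Search: Flow B 476/745 = 63.9%, the guest checkout 29/38 = 76.3% → the guest checkout
Social: Flow B 64/108 = 59.3%, the guest checkout 214/315 = 67.9% → the guest checkout
Overall: Flow B 661/1150 = 57.5%, the guest checkout 743/1458 = 51.0% → Flow B
The guest checkout wins each traffic group but Flow B wins overall — the comparison reverses. The guest checkout's sessions skew toward email, which has a lower base rate.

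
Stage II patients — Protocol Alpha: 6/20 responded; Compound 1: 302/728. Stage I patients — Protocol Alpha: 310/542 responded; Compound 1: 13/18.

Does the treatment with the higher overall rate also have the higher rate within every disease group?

Stage II: Protocol Alpha 6/20 = 30.0%, Compound 1 302/728 = 41.5% → Compound 1
Stage I: Protocol Alpha 310/542 = 57.2%, Compound 1 13/18 = 72.2% → Compound 1
Overall: Protocol Alpha 316/562 = 56.2%, Compound 1 315/746 = 42.2% → Protocol Alpha
Compound 1 wins each disease group but Protocol Alpha wins overall — the comparison reverses. Compound 1's patients skew toward stage II, which has a lower base rate.

No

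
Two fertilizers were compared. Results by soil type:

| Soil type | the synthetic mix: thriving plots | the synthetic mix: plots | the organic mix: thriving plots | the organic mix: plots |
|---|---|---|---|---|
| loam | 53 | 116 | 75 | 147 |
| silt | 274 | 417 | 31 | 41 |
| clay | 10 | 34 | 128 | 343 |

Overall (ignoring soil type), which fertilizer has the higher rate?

Loam: the synthetic mix 53/116 = 45.7%, the organic mix 75/147 = 51.0% → the organic mix
Silt: the synthetic mix 274/417 = 65.7%, the organic mix 31/41 = 75.6% → the organic mix
Clay: the synthetic mix 10/34 = 29.4%, the organic mix 128/343 = 37.3% → the organic mix
Overall: the synthetic mix 337/567 = 59.4%, the organic mix 234/531 = 44.1% → the synthetic mix
(The organic mix wins every soil group but the synthetic mix wins overall — the organic mix's plots skew toward the low-rate clay group.)

the synthetic mix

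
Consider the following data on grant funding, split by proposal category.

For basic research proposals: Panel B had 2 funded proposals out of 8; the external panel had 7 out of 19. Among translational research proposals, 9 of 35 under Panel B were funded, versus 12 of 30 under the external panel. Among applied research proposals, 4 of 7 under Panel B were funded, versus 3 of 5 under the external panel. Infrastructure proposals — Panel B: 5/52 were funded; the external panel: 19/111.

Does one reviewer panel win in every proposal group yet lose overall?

No

Basic research: Panel B 2/8 = 25.0%, the external panel 7/19 = 36.8% → the external panel
Translational research: Panel B 9/35 = 25.7%, the external panel 12/30 = 40.0% → the external panel
Applied research: Panel B 4/7 = 57.1%, the external panel 3/5 = 60.0% → the external panel
Infrastructure: Panel B 5/52 = 9.6%, the external panel 19/111 = 17.1% → the external panel
Overall: Panel B 20/102 = 19.6%, the external panel 41/165 = 24.8% → the external panel
The external panel wins overall and in every proposal group — no reversal.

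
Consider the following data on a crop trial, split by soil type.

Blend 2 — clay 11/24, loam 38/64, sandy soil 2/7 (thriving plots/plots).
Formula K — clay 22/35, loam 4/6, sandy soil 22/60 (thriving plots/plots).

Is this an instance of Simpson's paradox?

Clay: Blend 2 11/24 = 45.8%, Formula K 22/35 = 62.9% → Formula K
Loam: Blend 2 38/64 = 59.4%, Formula K 4/6 = 66.7% → Formula K
Sandy soil: Blend 2 2/7 = 28.6%, Formula K 22/60 = 36.7% → Formula K
Overall: Blend 2 51/95 = 53.7%, Formula K 48/101 = 47.5% → Blend 2
Formula K wins each soil group but Blend 2 wins overall — the comparison reverses. Formula K's plots skew toward sandy soil, which has a lower base rate.

Yes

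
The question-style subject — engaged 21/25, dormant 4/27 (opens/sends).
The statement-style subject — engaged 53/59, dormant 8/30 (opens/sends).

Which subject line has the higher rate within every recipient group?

Engaged: the question-style subject 21/25 = 84.0%, the statement-style subject 53/59 = 89.8% → the statement-style subject
Dormant: the question-style subject 4/27 = 14.8%, the statement-style subject 8/30 = 26.7% → the statement-style subject
The statement-style subject has the higher rate in both groups.

the statement-style subject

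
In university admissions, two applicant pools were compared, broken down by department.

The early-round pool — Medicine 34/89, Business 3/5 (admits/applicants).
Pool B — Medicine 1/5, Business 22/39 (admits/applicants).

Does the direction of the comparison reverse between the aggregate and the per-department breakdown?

Yes

Medicine: the early-round pool 34/89 = 38.2%, Pool B 1/5 = 20.0% → the early-round pool
Business: the early-round pool 3/5 = 60.0%, Pool B 22/39 = 56.4% → the early-round pool
Overall: the early-round pool 37/94 = 39.4%, Pool B 23/44 = 52.3% → Pool B
The early-round pool wins each department group but Pool B wins overall — the comparison reverses. The early-round pool's applicants skew toward Medicine, which has a lower base rate.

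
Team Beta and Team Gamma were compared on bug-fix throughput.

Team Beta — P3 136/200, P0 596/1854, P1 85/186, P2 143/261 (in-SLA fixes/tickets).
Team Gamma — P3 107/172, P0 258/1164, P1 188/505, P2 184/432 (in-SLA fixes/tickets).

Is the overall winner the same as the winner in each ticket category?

P3: Team Beta 136/200 = 68.0%, Team Gamma 107/172 = 62.2% → Team Beta
P0: Team Beta 596/1854 = 32.1%, Team Gamma 258/1164 = 22.2% → Team Beta
P1: Team Beta 85/186 = 45.7%, Team Gamma 188/505 = 37.2% → Team Beta
P2: Team Beta 143/261 = 54.8%, Team Gamma 184/432 = 42.6% → Team Beta
Overall: Team Beta 960/2501 = 38.4%, Team Gamma 737/2273 = 32.4% → Team Beta
Team Beta wins overall and in every ticket group — no reversal.

Yes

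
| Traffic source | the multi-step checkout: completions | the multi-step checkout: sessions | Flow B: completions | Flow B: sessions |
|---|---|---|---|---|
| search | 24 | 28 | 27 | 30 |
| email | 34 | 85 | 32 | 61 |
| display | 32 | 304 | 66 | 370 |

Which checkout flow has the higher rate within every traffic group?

Search: the multi-step checkout 24/28 = 85.7%, Flow B 27/30 = 90.0% → Flow B
Email: the multi-step checkout 34/85 = 40.0%, Flow B 32/61 = 52.5% → Flow B
Display: the multi-step checkout 32/304 = 10.5%, Flow B 66/370 = 17.8% → Flow B
Flow B has the higher rate in all 3 groups.

Flow B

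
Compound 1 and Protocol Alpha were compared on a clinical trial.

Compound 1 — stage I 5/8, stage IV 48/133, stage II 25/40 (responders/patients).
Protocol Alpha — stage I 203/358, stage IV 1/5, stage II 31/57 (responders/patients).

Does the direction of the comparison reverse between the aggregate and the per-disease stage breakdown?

Yes

Stage I: Compound 1 5/8 = 62.5%, Protocol Alpha 203/358 = 56.7% → Compound 1
Stage IV: Compound 1 48/133 = 36.1%, Protocol Alpha 1/5 = 20.0% → Compound 1
Stage II: Compound 1 25/40 = 62.5%, Protocol Alpha 31/57 = 54.4% → Compound 1
Overall: Compound 1 78/181 = 43.1%, Protocol Alpha 235/420 = 56.0% → Protocol Alpha
Compound 1 wins each disease group but Protocol Alpha wins overall — the comparison reverses. Compound 1's patients skew toward stage IV, which has a lower base rate.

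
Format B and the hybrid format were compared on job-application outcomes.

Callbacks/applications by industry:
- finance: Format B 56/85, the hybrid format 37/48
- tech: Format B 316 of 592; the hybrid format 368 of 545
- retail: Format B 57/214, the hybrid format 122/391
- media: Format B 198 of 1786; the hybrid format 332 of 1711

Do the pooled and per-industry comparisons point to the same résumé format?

Yes

Finance: Format B 56/85 = 65.9%, the hybrid format 37/48 = 77.1% → the hybrid format
Tech: Format B 316/592 = 53.4%, the hybrid format 368/545 = 67.5% → the hybrid format
Retail: Format B 57/214 = 26.6%, the hybrid format 122/391 = 31.2% → the hybrid format
Media: Format B 198/1786 = 11.1%, the hybrid format 332/1711 = 19.4% → the hybrid format
Overall: Format B 627/2677 = 23.4%, the hybrid format 859/2695 = 31.9% → the hybrid format
The hybrid format wins overall and in every industry group — no reversal.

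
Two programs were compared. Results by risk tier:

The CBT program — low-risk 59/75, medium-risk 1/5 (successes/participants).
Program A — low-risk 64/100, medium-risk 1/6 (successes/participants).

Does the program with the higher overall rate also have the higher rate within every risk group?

Low-risk: the CBT program 59/75 = 78.7%, Program A 64/100 = 64.0% → the CBT program
Medium-risk: the CBT program 1/5 = 20.0%, Program A 1/6 = 16.7% → the CBT program
Overall: the CBT program 60/80 = 75.0%, Program A 65/106 = 61.3% → the CBT program
The CBT program wins overall and in every risk group — no reversal.

Yes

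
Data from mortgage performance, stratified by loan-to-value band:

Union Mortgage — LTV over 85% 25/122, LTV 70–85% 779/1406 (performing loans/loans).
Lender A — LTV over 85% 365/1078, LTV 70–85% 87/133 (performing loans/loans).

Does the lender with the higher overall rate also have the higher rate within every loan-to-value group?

LTV over 85%: Union Mortgage 25/122 = 20.5%, Lender A 365/1078 = 33.9% → Lender A
LTV 70–85%: Union Mortgage 779/1406 = 55.4%, Lender A 87/133 = 65.4% → Lender A
Overall: Union Mortgage 804/1528 = 52.6%, Lender A 452/1211 = 37.3% → Union Mortgage
Lender A wins each loan-to-value group but Union Mortgage wins overall — the comparison reverses. Lender A's loans skew toward LTV over 85%, which has a lower base rate.

No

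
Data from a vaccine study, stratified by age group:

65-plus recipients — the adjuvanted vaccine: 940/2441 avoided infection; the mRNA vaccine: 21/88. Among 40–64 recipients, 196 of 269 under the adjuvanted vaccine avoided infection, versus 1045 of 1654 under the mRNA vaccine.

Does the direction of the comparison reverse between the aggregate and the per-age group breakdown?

Yes

65-plus: the adjuvanted vaccine 940/2441 = 38.5%, the mRNA vaccine 21/88 = 23.9% → the adjuvanted vaccine
40–64: the adjuvanted vaccine 196/269 = 72.9%, the mRNA vaccine 1045/1654 = 63.2% → the adjuvanted vaccine
Overall: the adjuvanted vaccine 1136/2710 = 41.9%, the mRNA vaccine 1066/1742 = 61.2% → the mRNA vaccine
The adjuvanted vaccine wins each age group but the mRNA vaccine wins overall — the comparison reverses. The adjuvanted vaccine's recipients skew toward 65-plus, which has a lower base rate.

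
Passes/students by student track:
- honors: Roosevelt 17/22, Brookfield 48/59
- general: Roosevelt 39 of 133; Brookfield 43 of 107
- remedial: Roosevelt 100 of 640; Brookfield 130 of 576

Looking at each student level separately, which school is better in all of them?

Honors: Roosevelt 17/22 = 77.3%, Brookfield 48/59 = 81.4% → Brookfield
General: Roosevelt 39/133 = 29.3%, Brookfield 43/107 = 40.2% → Brookfield
Remedial: Roosevelt 100/640 = 15.6%, Brookfield 130/576 = 22.6% → Brookfield
Brookfield has the higher rate in all 3 groups.

Brookfield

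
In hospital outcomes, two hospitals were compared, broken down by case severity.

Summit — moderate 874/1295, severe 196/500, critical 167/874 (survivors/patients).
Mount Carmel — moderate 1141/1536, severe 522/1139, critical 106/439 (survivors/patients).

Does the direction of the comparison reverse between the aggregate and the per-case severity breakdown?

Moderate: Summit 874/1295 = 67.5%, Mount Carmel 1141/1536 = 74.3% → Mount Carmel
Severe: Summit 196/500 = 39.2%, Mount Carmel 522/1139 = 45.8% → Mount Carmel
Critical: Summit 167/874 = 19.1%, Mount Carmel 106/439 = 24.1% → Mount Carmel
Overall: Summit 1237/2669 = 46.3%, Mount Carmel 1769/3114 = 56.8% → Mount Carmel
Mount Carmel wins overall and in every case group — no reversal.

No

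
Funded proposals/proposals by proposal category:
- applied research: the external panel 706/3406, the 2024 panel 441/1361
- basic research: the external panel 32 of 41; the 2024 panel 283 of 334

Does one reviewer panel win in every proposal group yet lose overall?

No

Applied research: the external panel 706/3406 = 20.7%, the 2024 panel 441/1361 = 32.4% → the 2024 panel
Basic research: the external panel 32/41 = 78.0%, the 2024 panel 283/334 = 84.7% → the 2024 panel
Overall: the external panel 738/3447 = 21.4%, the 2024 panel 724/1695 = 42.7% → the 2024 panel
The 2024 panel wins overall and in every proposal group — no reversal.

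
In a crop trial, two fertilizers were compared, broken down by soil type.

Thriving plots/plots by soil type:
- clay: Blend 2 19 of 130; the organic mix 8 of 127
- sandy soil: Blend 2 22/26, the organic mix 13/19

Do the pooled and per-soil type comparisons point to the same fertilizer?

Clay: Blend 2 19/130 = 14.6%, the organic mix 8/127 = 6.3% → Blend 2
Sandy soil: Blend 2 22/26 = 84.6%, the organic mix 13/19 = 68.4% → Blend 2
Overall: Blend 2 41/156 = 26.3%, the organic mix 21/146 = 14.4% → Blend 2
Blend 2 wins overall and in every soil group — no reversal.

Yes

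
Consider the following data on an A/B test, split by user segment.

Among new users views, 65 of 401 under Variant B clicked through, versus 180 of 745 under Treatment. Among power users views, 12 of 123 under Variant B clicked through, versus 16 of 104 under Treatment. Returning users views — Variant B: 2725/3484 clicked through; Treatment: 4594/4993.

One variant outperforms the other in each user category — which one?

New users: Variant B 65/401 = 16.2%, Treatment 180/745 = 24.2% → Treatment
Power users: Variant B 12/123 = 9.8%, Treatment 16/104 = 15.4% → Treatment
Returning users: Variant B 2725/3484 = 78.2%, Treatment 4594/4993 = 92.0% → Treatment
Treatment has the higher rate in all 3 groups.

Treatment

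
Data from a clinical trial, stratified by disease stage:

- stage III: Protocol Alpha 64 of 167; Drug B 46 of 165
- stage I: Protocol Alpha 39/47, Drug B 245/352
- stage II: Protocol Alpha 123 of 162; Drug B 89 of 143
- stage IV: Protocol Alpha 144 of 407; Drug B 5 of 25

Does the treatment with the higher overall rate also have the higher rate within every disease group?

No

Stage III: Protocol Alpha 64/167 = 38.3%, Drug B 46/165 = 27.9% → Protocol Alpha
Stage I: Protocol Alpha 39/47 = 83.0%, Drug B 245/352 = 69.6% → Protocol Alpha
Stage II: Protocol Alpha 123/162 = 75.9%, Drug B 89/143 = 62.2% → Protocol Alpha
Stage IV: Protocol Alpha 144/407 = 35.4%, Drug B 5/25 = 20.0% → Protocol Alpha
Overall: Protocol Alpha 370/783 = 47.3%, Drug B 385/685 = 56.2% → Drug B
Protocol Alpha wins each disease group but Drug B wins overall — the comparison reverses. Protocol Alpha's patients skew toward stage IV, which has a lower base rate.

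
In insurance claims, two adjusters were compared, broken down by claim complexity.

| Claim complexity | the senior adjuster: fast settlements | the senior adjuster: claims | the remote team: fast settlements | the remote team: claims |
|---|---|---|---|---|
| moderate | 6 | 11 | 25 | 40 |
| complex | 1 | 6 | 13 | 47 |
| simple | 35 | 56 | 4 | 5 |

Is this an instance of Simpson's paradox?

Yes

Moderate: the senior adjuster 6/11 = 54.5%, the remote team 25/40 = 62.5% → the remote team
Complex: the senior adjuster 1/6 = 16.7%, the remote team 13/47 = 27.7% → the remote team
Simple: the senior adjuster 35/56 = 62.5%, the remote team 4/5 = 80.0% → the remote team
Overall: the senior adjuster 42/73 = 57.5%, the remote team 42/92 = 45.7% → the senior adjuster
The remote team wins each claim group but the senior adjuster wins overall — the comparison reverses. The remote team's claims skew toward complex, which has a lower base rate.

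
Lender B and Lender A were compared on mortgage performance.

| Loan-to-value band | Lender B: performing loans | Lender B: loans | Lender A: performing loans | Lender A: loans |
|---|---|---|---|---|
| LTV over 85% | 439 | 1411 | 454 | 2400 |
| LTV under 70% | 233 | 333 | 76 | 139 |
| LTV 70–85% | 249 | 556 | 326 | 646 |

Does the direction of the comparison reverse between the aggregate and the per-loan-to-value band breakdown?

LTV over 85%: Lender B 439/1411 = 31.1%, Lender A 454/2400 = 18.9% → Lender B
LTV under 70%: Lender B 233/333 = 70.0%, Lender A 76/139 = 54.7% → Lender B
LTV 70–85%: Lender B 249/556 = 44.8%, Lender A 326/646 = 50.5% → Lender A
Overall: Lender B 921/2300 = 40.0%, Lender A 856/3185 = 26.9% → Lender B
Neither sweeps: Lender B wins 2 of 3 groups, Lender A wins 1. Lender B wins overall but not every group — no Simpson reversal.

No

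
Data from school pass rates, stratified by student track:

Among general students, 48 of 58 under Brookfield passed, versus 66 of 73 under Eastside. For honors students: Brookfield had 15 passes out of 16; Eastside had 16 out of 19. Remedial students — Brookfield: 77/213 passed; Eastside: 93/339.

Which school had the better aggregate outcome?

Brookfield

General: Brookfield 48/58 = 82.8%, Eastside 66/73 = 90.4% → Eastside
Honors: Brookfield 15/16 = 93.8%, Eastside 16/19 = 84.2% → Brookfield
Remedial: Brookfield 77/213 = 36.2%, Eastside 93/339 = 27.4% → Brookfield
Overall: Brookfield 140/287 = 48.8%, Eastside 175/431 = 40.6% → Brookfield
(Neither sweeps every student group, but Brookfield has the higher pooled rate.)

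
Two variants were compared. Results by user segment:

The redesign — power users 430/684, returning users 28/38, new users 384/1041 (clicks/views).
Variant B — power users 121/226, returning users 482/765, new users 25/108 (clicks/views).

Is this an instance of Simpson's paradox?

Yes

Power users: the redesign 430/684 = 62.9%, Variant B 121/226 = 53.5% → the redesign
Returning users: the redesign 28/38 = 73.7%, Variant B 482/765 = 63.0% → the redesign
New users: the redesign 384/1041 = 36.9%, Variant B 25/108 = 23.1% → the redesign
Overall: the redesign 842/1763 = 47.8%, Variant B 628/1099 = 57.1% → Variant B
The redesign wins each user group but Variant B wins overall — the comparison reverses. The redesign's views skew toward new users, which has a lower base rate.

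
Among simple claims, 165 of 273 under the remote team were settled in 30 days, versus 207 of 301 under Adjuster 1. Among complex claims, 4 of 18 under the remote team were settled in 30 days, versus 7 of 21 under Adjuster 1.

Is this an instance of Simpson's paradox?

Simple: the remote team 165/273 = 60.4%, Adjuster 1 207/301 = 68.8% → Adjuster 1
Complex: the remote team 4/18 = 22.2%, Adjuster 1 7/21 = 33.3% → Adjuster 1
Overall: the remote team 169/291 = 58.1%, Adjuster 1 214/322 = 66.5% → Adjuster 1
Adjuster 1 wins overall and in every claim group — no reversal.

No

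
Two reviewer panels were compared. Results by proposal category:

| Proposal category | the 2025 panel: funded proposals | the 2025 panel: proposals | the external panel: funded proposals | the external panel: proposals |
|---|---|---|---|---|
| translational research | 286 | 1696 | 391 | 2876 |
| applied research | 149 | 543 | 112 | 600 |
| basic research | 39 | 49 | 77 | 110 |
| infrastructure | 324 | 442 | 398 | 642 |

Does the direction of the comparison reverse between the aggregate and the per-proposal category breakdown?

Translational research: the 2025 panel 286/1696 = 16.9%, the external panel 391/2876 = 13.6% → the 2025 panel
Applied research: the 2025 panel 149/543 = 27.4%, the external panel 112/600 = 18.7% → the 2025 panel
Basic research: the 2025 panel 39/49 = 79.6%, the external panel 77/110 = 70.0% → the 2025 panel
Infrastructure: the 2025 panel 324/442 = 73.3%, the external panel 398/642 = 62.0% → the 2025 panel
Overall: the 2025 panel 798/2730 = 29.2%, the external panel 978/4228 = 23.1% → the 2025 panel
The 2025 panel wins overall and in every proposal group — no reversal.

No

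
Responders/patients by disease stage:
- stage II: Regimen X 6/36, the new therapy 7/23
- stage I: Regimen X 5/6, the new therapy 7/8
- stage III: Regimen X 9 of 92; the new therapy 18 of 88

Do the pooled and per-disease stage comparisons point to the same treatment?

Stage II: Regimen X 6/36 = 16.7%, the new therapy 7/23 = 30.4% → the new therapy
Stage I: Regimen X 5/6 = 83.3%, the new therapy 7/8 = 87.5% → the new therapy
Stage III: Regimen X 9/92 = 9.8%, the new therapy 18/88 = 20.5% → the new therapy
Overall: Regimen X 20/134 = 14.9%, the new therapy 32/119 = 26.9% → the new therapy
The new therapy wins overall and in every disease group — no reversal.

Yes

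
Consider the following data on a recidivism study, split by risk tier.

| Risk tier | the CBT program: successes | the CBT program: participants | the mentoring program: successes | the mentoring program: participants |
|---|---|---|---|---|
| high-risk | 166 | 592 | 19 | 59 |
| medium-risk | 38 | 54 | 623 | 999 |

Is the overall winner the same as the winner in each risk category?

High-risk: the CBT program 166/592 = 28.0%, the mentoring program 19/59 = 32.2% → the mentoring program
Medium-risk: the CBT program 38/54 = 70.4%, the mentoring program 623/999 = 62.4% → the CBT program
Overall: the CBT program 204/646 = 31.6%, the mentoring program 642/1058 = 60.7% → the mentoring program
Neither sweeps: the CBT program wins 1 of 2 groups, the mentoring program wins 1. The mentoring program wins overall but not every group — no Simpson reversal.

No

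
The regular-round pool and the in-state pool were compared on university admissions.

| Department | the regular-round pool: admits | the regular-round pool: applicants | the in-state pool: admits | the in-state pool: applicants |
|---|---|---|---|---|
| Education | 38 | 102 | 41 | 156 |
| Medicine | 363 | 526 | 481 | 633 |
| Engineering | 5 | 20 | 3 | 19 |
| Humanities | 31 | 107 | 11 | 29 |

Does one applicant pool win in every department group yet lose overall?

No

Education: the regular-round pool 38/102 = 37.3%, the in-state pool 41/156 = 26.3% → the regular-round pool
Medicine: the regular-round pool 363/526 = 69.0%, the in-state pool 481/633 = 76.0% → the in-state pool
Engineering: the regular-round pool 5/20 = 25.0%, the in-state pool 3/19 = 15.8% → the regular-round pool
Humanities: the regular-round pool 31/107 = 29.0%, the in-state pool 11/29 = 37.9% → the in-state pool
Overall: the regular-round pool 437/755 = 57.9%, the in-state pool 536/837 = 64.0% → the in-state pool
Neither sweeps: the regular-round pool wins 2 of 4 groups, the in-state pool wins 2. The in-state pool wins overall but not every group — no Simpson reversal.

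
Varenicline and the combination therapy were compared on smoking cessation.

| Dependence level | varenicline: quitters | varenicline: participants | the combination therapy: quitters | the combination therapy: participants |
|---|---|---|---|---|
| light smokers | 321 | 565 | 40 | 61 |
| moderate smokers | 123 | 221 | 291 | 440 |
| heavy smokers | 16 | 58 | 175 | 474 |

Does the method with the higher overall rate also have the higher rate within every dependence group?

No

Light smokers: varenicline 321/565 = 56.8%, the combination therapy 40/61 = 65.6% → the combination therapy
Moderate smokers: varenicline 123/221 = 55.7%, the combination therapy 291/440 = 66.1% → the combination therapy
Heavy smokers: varenicline 16/58 = 27.6%, the combination therapy 175/474 = 36.9% → the combination therapy
Overall: varenicline 460/844 = 54.5%, the combination therapy 506/975 = 51.9% → varenicline
The combination therapy wins each dependence group but varenicline wins overall — the comparison reverses. The combination therapy's participants skew toward heavy smokers, which has a lower base rate.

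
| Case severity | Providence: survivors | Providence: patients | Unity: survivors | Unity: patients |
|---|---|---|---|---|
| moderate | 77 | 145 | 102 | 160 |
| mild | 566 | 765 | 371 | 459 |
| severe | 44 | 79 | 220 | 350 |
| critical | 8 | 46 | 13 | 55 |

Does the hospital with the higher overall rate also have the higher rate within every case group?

Moderate: Providence 77/145 = 53.1%, Unity 102/160 = 63.8% → Unity
Mild: Providence 566/765 = 74.0%, Unity 371/459 = 80.8% → Unity
Severe: Providence 44/79 = 55.7%, Unity 220/350 = 62.9% → Unity
Critical: Providence 8/46 = 17.4%, Unity 13/55 = 23.6% → Unity
Overall: Providence 695/1035 = 67.1%, Unity 706/1024 = 68.9% → Unity
Unity wins overall and in every case group — no reversal.

Yes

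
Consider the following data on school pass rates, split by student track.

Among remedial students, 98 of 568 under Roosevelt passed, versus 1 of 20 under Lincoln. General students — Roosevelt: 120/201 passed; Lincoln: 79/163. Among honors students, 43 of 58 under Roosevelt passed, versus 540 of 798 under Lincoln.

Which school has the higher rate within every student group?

Remedial: Roosevelt 98/568 = 17.3%, Lincoln 1/20 = 5.0% → Roosevelt
General: Roosevelt 120/201 = 59.7%, Lincoln 79/163 = 48.5% → Roosevelt
Honors: Roosevelt 43/58 = 74.1%, Lincoln 540/798 = 67.7% → Roosevelt
Roosevelt has the higher rate in all 3 groups.

Roosevelt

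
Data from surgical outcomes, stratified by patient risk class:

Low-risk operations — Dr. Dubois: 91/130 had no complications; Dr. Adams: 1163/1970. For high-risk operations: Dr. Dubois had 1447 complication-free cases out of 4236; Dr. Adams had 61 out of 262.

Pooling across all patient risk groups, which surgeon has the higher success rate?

Dr. Adams

Low-risk: Dr. Dubois 91/130 = 70.0%, Dr. Adams 1163/1970 = 59.0% → Dr. Dubois
High-risk: Dr. Dubois 1447/4236 = 34.2%, Dr. Adams 61/262 = 23.3% → Dr. Dubois
Overall: Dr. Dubois 1538/4366 = 35.2%, Dr. Adams 1224/2232 = 54.8% → Dr. Adams
(Dr. Dubois wins every patient risk group but Dr. Adams wins overall — Dr. Dubois's operations skew toward the low-rate high-risk group.)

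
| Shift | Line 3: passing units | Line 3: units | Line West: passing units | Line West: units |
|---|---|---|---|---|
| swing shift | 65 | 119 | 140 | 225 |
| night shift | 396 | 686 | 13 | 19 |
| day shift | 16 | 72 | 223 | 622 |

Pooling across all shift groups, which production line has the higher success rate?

Swing shift: Line 3 65/119 = 54.6%, Line West 140/225 = 62.2% → Line West
Night shift: Line 3 396/686 = 57.7%, Line West 13/19 = 68.4% → Line West
Day shift: Line 3 16/72 = 22.2%, Line West 223/622 = 35.9% → Line West
Overall: Line 3 477/877 = 54.4%, Line West 376/866 = 43.4% → Line 3
(Line West wins every shift group but Line 3 wins overall — Line West's units skew toward the low-rate day shift group.)

Line 3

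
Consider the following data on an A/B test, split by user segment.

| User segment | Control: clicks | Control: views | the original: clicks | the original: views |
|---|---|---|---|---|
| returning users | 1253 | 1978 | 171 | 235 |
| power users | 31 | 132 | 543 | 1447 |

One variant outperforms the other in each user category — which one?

Returning users: Control 1253/1978 = 63.3%, the original 171/235 = 72.8% → the original
Power users: Control 31/132 = 23.5%, the original 543/1447 = 37.5% → the original
The original has the higher rate in both groups.

the original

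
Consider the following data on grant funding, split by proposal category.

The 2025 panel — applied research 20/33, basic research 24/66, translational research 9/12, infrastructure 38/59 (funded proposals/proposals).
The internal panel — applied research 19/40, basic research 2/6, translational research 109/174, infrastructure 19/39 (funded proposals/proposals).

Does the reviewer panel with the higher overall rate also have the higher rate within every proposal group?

No

Applied research: the 2025 panel 20/33 = 60.6%, the internal panel 19/40 = 47.5% → the 2025 panel
Basic research: the 2025 panel 24/66 = 36.4%, the internal panel 2/6 = 33.3% → the 2025 panel
Translational research: the 2025 panel 9/12 = 75.0%, the internal panel 109/174 = 62.6% → the 2025 panel
Infrastructure: the 2025 panel 38/59 = 64.4%, the internal panel 19/39 = 48.7% → the 2025 panel
Overall: the 2025 panel 91/170 = 53.5%, the internal panel 149/259 = 57.5% → the internal panel
The 2025 panel wins each proposal group but the internal panel wins overall — the comparison reverses. The 2025 panel's proposals skew toward basic research, which has a lower base rate.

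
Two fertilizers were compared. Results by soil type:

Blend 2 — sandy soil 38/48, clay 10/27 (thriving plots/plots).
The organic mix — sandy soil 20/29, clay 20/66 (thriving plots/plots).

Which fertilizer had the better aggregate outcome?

Blend 2

Sandy soil: Blend 2 38/48 = 79.2%, the organic mix 20/29 = 69.0% → Blend 2
Clay: Blend 2 10/27 = 37.0%, the organic mix 20/66 = 30.3% → Blend 2
Overall: Blend 2 48/75 = 64.0%, the organic mix 40/95 = 42.1% → Blend 2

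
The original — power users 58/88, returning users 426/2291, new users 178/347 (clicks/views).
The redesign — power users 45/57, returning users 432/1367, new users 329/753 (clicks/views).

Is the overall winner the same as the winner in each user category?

No

Power users: the original 58/88 = 65.9%, the redesign 45/57 = 78.9% → the redesign
Returning users: the original 426/2291 = 18.6%, the redesign 432/1367 = 31.6% → the redesign
New users: the original 178/347 = 51.3%, the redesign 329/753 = 43.7% → the original
Overall: the original 662/2726 = 24.3%, the redesign 806/2177 = 37.0% → the redesign
Neither sweeps: the original wins 1 of 3 groups, the redesign wins 2. The redesign wins overall but not every group — no Simpson reversal.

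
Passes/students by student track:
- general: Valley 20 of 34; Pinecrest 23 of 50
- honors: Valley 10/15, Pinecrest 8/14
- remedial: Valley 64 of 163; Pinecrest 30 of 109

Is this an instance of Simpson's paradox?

No

General: Valley 20/34 = 58.8%, Pinecrest 23/50 = 46.0% → Valley
Honors: Valley 10/15 = 66.7%, Pinecrest 8/14 = 57.1% → Valley
Remedial: Valley 64/163 = 39.3%, Pinecrest 30/109 = 27.5% → Valley
Overall: Valley 94/212 = 44.3%, Pinecrest 61/173 = 35.3% → Valley
Valley wins overall and in every student group — no reversal.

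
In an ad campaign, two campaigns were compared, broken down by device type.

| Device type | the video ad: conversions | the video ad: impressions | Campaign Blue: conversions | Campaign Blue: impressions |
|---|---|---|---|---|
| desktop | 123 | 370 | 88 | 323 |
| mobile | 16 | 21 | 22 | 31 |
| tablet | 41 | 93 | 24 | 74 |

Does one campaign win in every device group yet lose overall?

Desktop: the video ad 123/370 = 33.2%, Campaign Blue 88/323 = 27.2% → the video ad
Mobile: the video ad 16/21 = 76.2%, Campaign Blue 22/31 = 71.0% → the video ad
Tablet: the video ad 41/93 = 44.1%, Campaign Blue 24/74 = 32.4% → the video ad
Overall: the video ad 180/484 = 37.2%, Campaign Blue 134/428 = 31.3% → the video ad
The video ad wins overall and in every device group — no reversal.

No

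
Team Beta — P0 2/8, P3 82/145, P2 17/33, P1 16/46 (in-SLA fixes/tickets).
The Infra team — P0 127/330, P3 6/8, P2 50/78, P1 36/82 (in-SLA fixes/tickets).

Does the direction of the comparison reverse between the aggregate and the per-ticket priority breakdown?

Yes

P0: Team Beta 2/8 = 25.0%, the Infra team 127/330 = 38.5% → the Infra team
P3: Team Beta 82/145 = 56.6%, the Infra team 6/8 = 75.0% → the Infra team
P2: Team Beta 17/33 = 51.5%, the Infra team 50/78 = 64.1% → the Infra team
P1: Team Beta 16/46 = 34.8%, the Infra team 36/82 = 43.9% → the Infra team
Overall: Team Beta 117/232 = 50.4%, the Infra team 219/498 = 44.0% → Team Beta
The Infra team wins each ticket group but Team Beta wins overall — the comparison reverses. The Infra team's tickets skew toward P0, which has a lower base rate.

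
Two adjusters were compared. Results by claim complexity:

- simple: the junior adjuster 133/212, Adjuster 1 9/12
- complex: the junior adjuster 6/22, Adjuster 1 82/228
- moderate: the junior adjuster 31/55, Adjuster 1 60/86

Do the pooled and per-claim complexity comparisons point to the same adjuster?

No

Simple: the junior adjuster 133/212 = 62.7%, Adjuster 1 9/12 = 75.0% → Adjuster 1
Complex: the junior adjuster 6/22 = 27.3%, Adjuster 1 82/228 = 36.0% → Adjuster 1
Moderate: the junior adjuster 31/55 = 56.4%, Adjuster 1 60/86 = 69.8% → Adjuster 1
Overall: the junior adjuster 170/289 = 58.8%, Adjuster 1 151/326 = 46.3% → the junior adjuster
Adjuster 1 wins each claim group but the junior adjuster wins overall — the comparison reverses. Adjuster 1's claims skew toward complex, which has a lower base rate.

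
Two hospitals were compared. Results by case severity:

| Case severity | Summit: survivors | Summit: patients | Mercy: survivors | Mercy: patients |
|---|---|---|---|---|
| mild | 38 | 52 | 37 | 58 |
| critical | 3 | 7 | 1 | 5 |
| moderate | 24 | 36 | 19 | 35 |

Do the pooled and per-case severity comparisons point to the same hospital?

Mild: Summit 38/52 = 73.1%, Mercy 37/58 = 63.8% → Summit
Critical: Summit 3/7 = 42.9%, Mercy 1/5 = 20.0% → Summit
Moderate: Summit 24/36 = 66.7%, Mercy 19/35 = 54.3% → Summit
Overall: Summit 65/95 = 68.4%, Mercy 57/98 = 58.2% → Summit
Summit wins overall and in every case group — no reversal.

Yes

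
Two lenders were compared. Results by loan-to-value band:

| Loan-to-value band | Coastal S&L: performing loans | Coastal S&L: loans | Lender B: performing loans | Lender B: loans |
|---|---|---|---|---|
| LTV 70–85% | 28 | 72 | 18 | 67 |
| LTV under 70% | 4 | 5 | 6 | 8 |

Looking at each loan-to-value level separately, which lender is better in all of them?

Coastal S&L

LTV 70–85%: Coastal S&L 28/72 = 38.9%, Lender B 18/67 = 26.9% → Coastal S&L
LTV under 70%: Coastal S&L 4/5 = 80.0%, Lender B 6/8 = 75.0% → Coastal S&L
Coastal S&L has the higher rate in both groups.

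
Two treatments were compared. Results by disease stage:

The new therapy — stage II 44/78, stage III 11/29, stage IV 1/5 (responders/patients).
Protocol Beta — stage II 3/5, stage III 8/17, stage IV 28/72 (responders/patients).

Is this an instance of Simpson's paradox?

Yes

Stage II: the new therapy 44/78 = 56.4%, Protocol Beta 3/5 = 60.0% → Protocol Beta
Stage III: the new therapy 11/29 = 37.9%, Protocol Beta 8/17 = 47.1% → Protocol Beta
Stage IV: the new therapy 1/5 = 20.0%, Protocol Beta 28/72 = 38.9% → Protocol Beta
Overall: the new therapy 56/112 = 50.0%, Protocol Beta 39/94 = 41.5% → the new therapy
Protocol Beta wins each disease group but the new therapy wins overall — the comparison reverses. Protocol Beta's patients skew toward stage IV, which has a lower base rate.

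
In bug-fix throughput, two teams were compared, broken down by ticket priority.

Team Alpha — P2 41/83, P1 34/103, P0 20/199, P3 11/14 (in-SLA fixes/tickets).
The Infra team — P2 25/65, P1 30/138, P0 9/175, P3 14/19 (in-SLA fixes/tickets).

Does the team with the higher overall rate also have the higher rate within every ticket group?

P2: Team Alpha 41/83 = 49.4%, the Infra team 25/65 = 38.5% → Team Alpha
P1: Team Alpha 34/103 = 33.0%, the Infra team 30/138 = 21.7% → Team Alpha
P0: Team Alpha 20/199 = 10.1%, the Infra team 9/175 = 5.1% → Team Alpha
P3: Team Alpha 11/14 = 78.6%, the Infra team 14/19 = 73.7% → Team Alpha
Overall: Team Alpha 106/399 = 26.6%, the Infra team 78/397 = 19.6% → Team Alpha
Team Alpha wins overall and in every ticket group — no reversal.

Yes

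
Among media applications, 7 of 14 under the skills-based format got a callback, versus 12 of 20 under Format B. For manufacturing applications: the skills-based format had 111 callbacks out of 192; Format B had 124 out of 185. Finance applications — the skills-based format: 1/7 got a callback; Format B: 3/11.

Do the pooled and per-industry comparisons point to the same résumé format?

Media: the skills-based format 7/14 = 50.0%, Format B 12/20 = 60.0% → Format B
Manufacturing: the skills-based format 111/192 = 57.8%, Format B 124/185 = 67.0% → Format B
Finance: the skills-based format 1/7 = 14.3%, Format B 3/11 = 27.3% → Format B
Overall: the skills-based format 119/213 = 55.9%, Format B 139/216 = 64.4% → Format B
Format B wins overall and in every industry group — no reversal.

Yes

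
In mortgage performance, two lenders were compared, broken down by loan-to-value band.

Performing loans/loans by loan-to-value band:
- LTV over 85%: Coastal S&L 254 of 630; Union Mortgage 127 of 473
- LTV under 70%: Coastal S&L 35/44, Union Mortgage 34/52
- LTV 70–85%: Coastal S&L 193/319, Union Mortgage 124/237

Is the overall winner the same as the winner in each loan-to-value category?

Yes

LTV over 85%: Coastal S&L 254/630 = 40.3%, Union Mortgage 127/473 = 26.8% → Coastal S&L
LTV under 70%: Coastal S&L 35/44 = 79.5%, Union Mortgage 34/52 = 65.4% → Coastal S&L
LTV 70–85%: Coastal S&L 193/319 = 60.5%, Union Mortgage 124/237 = 52.3% → Coastal S&L
Overall: Coastal S&L 482/993 = 48.5%, Union Mortgage 285/762 = 37.4% → Coastal S&L
Coastal S&L wins overall and in every loan-to-value group — no reversal.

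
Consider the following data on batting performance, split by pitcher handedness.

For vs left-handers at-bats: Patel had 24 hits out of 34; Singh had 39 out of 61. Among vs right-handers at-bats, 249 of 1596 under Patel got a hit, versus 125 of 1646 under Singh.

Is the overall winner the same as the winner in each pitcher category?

Vs left-handers: Patel 24/34 = 70.6%, Singh 39/61 = 63.9% → Patel
Vs right-handers: Patel 249/1596 = 15.6%, Singh 125/1646 = 7.6% → Patel
Overall: Patel 273/1630 = 16.7%, Singh 164/1707 = 9.6% → Patel
Patel wins overall and in every pitcher group — no reversal.

Yes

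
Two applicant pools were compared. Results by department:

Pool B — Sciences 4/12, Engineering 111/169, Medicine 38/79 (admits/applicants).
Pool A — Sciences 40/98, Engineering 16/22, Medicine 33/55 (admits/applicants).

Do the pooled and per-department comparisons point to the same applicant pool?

Sciences: Pool B 4/12 = 33.3%, Pool A 40/98 = 40.8% → Pool A
Engineering: Pool B 111/169 = 65.7%, Pool A 16/22 = 72.7% → Pool A
Medicine: Pool B 38/79 = 48.1%, Pool A 33/55 = 60.0% → Pool A
Overall: Pool B 153/260 = 58.8%, Pool A 89/175 = 50.9% → Pool B
Pool A wins each department group but Pool B wins overall — the comparison reverses. Pool A's applicants skew toward Sciences, which has a lower base rate.

No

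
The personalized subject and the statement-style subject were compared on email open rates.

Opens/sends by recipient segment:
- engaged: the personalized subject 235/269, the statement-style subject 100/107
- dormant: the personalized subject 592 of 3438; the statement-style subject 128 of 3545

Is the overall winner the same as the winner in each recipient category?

Engaged: the personalized subject 235/269 = 87.4%, the statement-style subject 100/107 = 93.5% → the statement-style subject
Dormant: the personalized subject 592/3438 = 17.2%, the statement-style subject 128/3545 = 3.6% → the personalized subject
Overall: the personalized subject 827/3707 = 22.3%, the statement-style subject 228/3652 = 6.2% → the personalized subject
Neither sweeps: the personalized subject wins 1 of 2 groups, the statement-style subject wins 1. The personalized subject wins overall but not every group — no Simpson reversal.

No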